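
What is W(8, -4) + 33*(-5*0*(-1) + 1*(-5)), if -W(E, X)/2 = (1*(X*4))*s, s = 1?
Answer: -133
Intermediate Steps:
W(E, X) = -8*X (W(E, X) = -2*1*(X*4) = -2*1*(4*X) = -2*4*X = -8*X)
W(8, -4) + 33*(-5*0*(-1) + 1*(-5)) = -8*(-4) + 33*(-5*0*(-1) + 1*(-5)) = 32 + 33*(0*(-1) - 5) = 32 + 33*(0 - 5) = 32 + 33*(-5) = 32 - 165 = -133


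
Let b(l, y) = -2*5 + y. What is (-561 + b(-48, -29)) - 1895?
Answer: -2495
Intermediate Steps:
b(l, y) = -10 + y
(-561 + b(-48, -29)) - 1895 = (-561 + (-10 - 29)) - 1895 = (-561 - 39) - 1895 = -600 - 1895 = -2495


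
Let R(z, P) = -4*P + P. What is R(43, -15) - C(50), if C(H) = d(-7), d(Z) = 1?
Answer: 44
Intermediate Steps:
R(z, P) = -3*P
C(H) = 1
R(43, -15) - C(50) = -3*(-15) - 1*1 = 45 - 1 = 44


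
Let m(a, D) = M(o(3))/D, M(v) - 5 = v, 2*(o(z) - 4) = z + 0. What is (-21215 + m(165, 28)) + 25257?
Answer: 32339/8 ≈ 4042.4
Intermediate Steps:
o(z) = 4 + z/2 (o(z) = 4 + (z + 0)/2 = 4 + z/2)
M(v) = 5 + v
m(a, D) = 21/(2*D) (m(a, D) = (5 + (4 + (1/2)*3))/D = (5 + (4 + 3/2))/D = (5 + 11/2)/D = 21/(2*D))
(-21215 + m(165, 28)) + 25257 = (-21215 + (21/2)/28) + 25257 = (-21215 + (21/2)*(1/28)) + 25257 = (-21215 + 3/8) + 25257 = -169717/8 + 25257 = 32339/8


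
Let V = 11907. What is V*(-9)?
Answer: -107163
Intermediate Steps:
V*(-9) = 11907*(-9) = -107163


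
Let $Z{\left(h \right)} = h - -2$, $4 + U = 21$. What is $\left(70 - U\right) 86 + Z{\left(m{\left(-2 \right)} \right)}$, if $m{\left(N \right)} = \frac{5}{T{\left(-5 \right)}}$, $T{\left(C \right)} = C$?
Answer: $4559$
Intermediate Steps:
$U = 17$ ($U = -4 + 21 = 17$)
$m{\left(N \right)} = -1$ ($m{\left(N \right)} = \frac{5}{-5} = 5 \left(- \frac{1}{5}\right) = -1$)
$Z{\left(h \right)} = 2 + h$ ($Z{\left(h \right)} = h + 2 = 2 + h$)
$\left(70 - U\right) 86 + Z{\left(m{\left(-2 \right)} \right)} = \left(70 - 17\right) 86 + \left(2 - 1\right) = \left(70 - 17\right) 86 + 1 = 53 \cdot 86 + 1 = 4558 + 1 = 4559$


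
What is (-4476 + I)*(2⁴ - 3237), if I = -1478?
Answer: 19177834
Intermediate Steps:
(-4476 + I)*(2⁴ - 3237) = (-4476 - 1478)*(2⁴ - 3237) = -5954*(16 - 3237) = -5954*(-3221) = 19177834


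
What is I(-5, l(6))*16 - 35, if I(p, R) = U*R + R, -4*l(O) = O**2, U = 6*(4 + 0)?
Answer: -3635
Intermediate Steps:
U = 24 (U = 6*4 = 24)
l(O) = -O**2/4
I(p, R) = 25*R (I(p, R) = 24*R + R = 25*R)
I(-5, l(6))*16 - 35 = (25*(-1/4*6**2))*16 - 35 = (25*(-1/4*36))*16 - 35 = (25*(-9))*16 - 35 = -225*16 - 35 = -3600 - 35 = -3635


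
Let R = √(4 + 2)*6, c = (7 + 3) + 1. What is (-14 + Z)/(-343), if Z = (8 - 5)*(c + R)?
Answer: -19/343 - 18*√6/343 ≈ -0.18394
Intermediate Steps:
c = 11 (c = 10 + 1 = 11)
R = 6*√6 (R = √6*6 = 6*√6 ≈ 14.697)
Z = 33 + 18*√6 (Z = (8 - 5)*(11 + 6*√6) = 3*(11 + 6*√6) = 33 + 18*√6 ≈ 77.091)
(-14 + Z)/(-343) = (-14 + (33 + 18*√6))/(-343) = -(19 + 18*√6)/343 = -19/343 - 18*√6/343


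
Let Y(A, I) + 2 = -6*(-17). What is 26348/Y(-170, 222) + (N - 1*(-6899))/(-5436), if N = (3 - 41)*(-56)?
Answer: 3953473/15100 ≈ 261.82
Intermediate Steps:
Y(A, I) = 100 (Y(A, I) = -2 - 6*(-17) = -2 + 102 = 100)
N = 2128 (N = -38*(-56) = 2128)
26348/Y(-170, 222) + (N - 1*(-6899))/(-5436) = 26348/100 + (2128 - 1*(-6899))/(-5436) = 26348*(1/100) + (2128 + 6899)*(-1/5436) = 6587/25 + 9027*(-1/5436) = 6587/25 - 1003/604 = 3953473/15100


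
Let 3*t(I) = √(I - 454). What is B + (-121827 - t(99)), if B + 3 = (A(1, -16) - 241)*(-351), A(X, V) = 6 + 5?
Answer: -41100 - I*√355/3 ≈ -41100.0 - 6.2805*I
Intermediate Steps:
t(I) = √(-454 + I)/3 (t(I) = √(I - 454)/3 = √(-454 + I)/3)
A(X, V) = 11
B = 80727 (B = -3 + (11 - 241)*(-351) = -3 - 230*(-351) = -3 + 80730 = 80727)
B + (-121827 - t(99)) = 80727 + (-121827 - √(-454 + 99)/3) = 80727 + (-121827 - √(-355)/3) = 80727 + (-121827 - I*√355/3) = -41100 - I*√355/3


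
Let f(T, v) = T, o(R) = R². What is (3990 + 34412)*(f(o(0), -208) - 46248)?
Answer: -1776015696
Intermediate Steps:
(3990 + 34412)*(f(o(0), -208) - 46248) = (3990 + 34412)*(0² - 46248) = 38402*(0 - 46248) = 38402*(-46248) = -1776015696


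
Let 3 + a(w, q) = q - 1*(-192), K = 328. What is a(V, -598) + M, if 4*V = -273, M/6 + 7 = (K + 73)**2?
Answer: 964355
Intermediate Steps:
M = 964764 (M = -42 + 6*(328 + 73)**2 = -42 + 6*401**2 = -42 + 6*160801 = -42 + 964806 = 964764)
V = -273/4 (V = (1/4)*(-273) = -273/4 ≈ -68.250)
a(w, q) = 189 + q (a(w, q) = -3 + (q - 1*(-192)) = -3 + (q + 192) = -3 + (192 + q) = 189 + q)
a(V, -598) + M = (189 - 598) + 964764 = -409 + 964764 = 964355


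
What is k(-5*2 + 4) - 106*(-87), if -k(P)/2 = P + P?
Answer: 9246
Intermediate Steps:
k(P) = -4*P (k(P) = -2*(P + P) = -4*P)
k(-5*2 + 4) - 106*(-87) = -4*(-5*2 + 4) - 106*(-87) = -4*(-10 + 4) + 9222 = -4*(-6) + 9222 = 24 + 9222 = 9246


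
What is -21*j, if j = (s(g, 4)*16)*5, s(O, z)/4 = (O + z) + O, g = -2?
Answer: 0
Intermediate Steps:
s(O, z) = 4*z + 8*O (s(O, z) = 4*((O + z) + O) = 4*(z + 2*O) = 4*z + 8*O)
j = 0 (j = ((4*4 + 8*(-2))*16)*5 = ((16 - 16)*16)*5 = (0*16)*5 = 0*5 = 0)
-21*j = -21*0 = 0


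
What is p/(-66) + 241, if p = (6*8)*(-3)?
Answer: 2675/11 ≈ 243.18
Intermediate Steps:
p = -144 (p = 48*(-3) = -144)
p/(-66) + 241 = -144/(-66) + 241 = -1/66*(-144) + 241 = 24/11 + 241 = 2675/11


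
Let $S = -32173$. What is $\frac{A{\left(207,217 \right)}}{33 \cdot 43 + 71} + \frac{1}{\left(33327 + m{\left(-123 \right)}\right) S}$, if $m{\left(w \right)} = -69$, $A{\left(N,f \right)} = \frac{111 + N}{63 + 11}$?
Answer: $\frac{42532869169}{14747407780605} \approx 0.0028841$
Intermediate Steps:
$A{\left(N,f \right)} = \frac{3}{2} + \frac{N}{74}$ ($A{\left(N,f \right)} = \frac{111 + N}{74} = \left(111 + N\right) \frac{1}{74} = \frac{3}{2} + \frac{N}{74}$)
$\frac{A{\left(207,217 \right)}}{33 \cdot 43 + 71} + \frac{1}{\left(33327 + m{\left(-123 \right)}\right) S} = \frac{\frac{3}{2} + \frac{1}{74} \cdot 207}{33 \cdot 43 + 71} + \frac{1}{\left(33327 - 69\right) \left(-32173\right)} = \frac{\frac{3}{2} + \frac{207}{74}}{1419 + 71} + \frac{1}{33258} \left(- \frac{1}{32173}\right) = \frac{159}{37 \cdot 1490} + \frac{1}{33258} \left(- \frac{1}{32173}\right) = \frac{159}{37} \cdot \frac{1}{1490} - \frac{1}{1070009634} = \frac{159}{55130} - \frac{1}{1070009634} = \frac{42532869169}{14747407780605}$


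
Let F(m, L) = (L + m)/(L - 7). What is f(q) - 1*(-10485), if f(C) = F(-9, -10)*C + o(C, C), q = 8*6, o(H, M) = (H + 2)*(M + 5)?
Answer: 224207/17 ≈ 13189.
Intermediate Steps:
F(m, L) = (L + m)/(-7 + L)
o(H, M) = (2 + H)*(5 + M)
q = 48
f(C) = 10 + C**2 + 138*C/17 (f(C) = ((-10 - 9)/(-7 - 10))*C + (10 + 2*C + 5*C + C*C) = (-19/(-17))*C + (10 + 2*C + 5*C + C**2) = (-1/17*(-19))*C + (10 + C**2 + 7*C) = 19*C/17 + (10 + C**2 + 7*C) = 10 + C**2 + 138*C/17)
f(q) - 1*(-10485) = (10 + 48**2 + (138/17)*48) - 1*(-10485) = (10 + 2304 + 6624/17) + 10485 = 45962/17 + 10485 = 224207/17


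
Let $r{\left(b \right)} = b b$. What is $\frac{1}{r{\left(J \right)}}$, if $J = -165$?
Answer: $\frac{1}{27225} \approx 3.6731 \cdot 10^{-5}$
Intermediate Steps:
$r{\left(b \right)} = b^{2}$
$\frac{1}{r{\left(J \right)}} = \frac{1}{\left(-165\right)^{2}} = \frac{1}{27225}$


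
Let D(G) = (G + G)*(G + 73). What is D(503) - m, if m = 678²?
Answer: 119772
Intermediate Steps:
D(G) = 2*G*(73 + G) (D(G) = (2*G)*(73 + G) = 2*G*(73 + G))
m = 459684
D(503) - m = 2*503*(73 + 503) - 1*459684 = 2*503*576 - 459684 = 579456 - 459684 = 119772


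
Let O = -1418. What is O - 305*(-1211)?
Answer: 367937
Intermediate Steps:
O - 305*(-1211) = -1418 - 305*(-1211) = -1418 + 369355 = 367937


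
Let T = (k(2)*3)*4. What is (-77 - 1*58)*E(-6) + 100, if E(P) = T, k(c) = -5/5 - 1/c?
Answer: 2530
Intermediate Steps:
k(c) = -1 - 1/c (k(c) = -5*⅕ - 1/c = -1 - 1/c)
T = -18 (T = (((-1 - 1*2)/2)*3)*4 = (((-1 - 2)/2)*3)*4 = (((½)*(-3))*3)*4 = -3/2*3*4 = -9/2*4 = -18)
E(P) = -18
(-77 - 1*58)*E(-6) + 100 = (-77 - 1*58)*(-18) + 100 = (-77 - 58)*(-18) + 100 = -135*(-18) + 100 = 2430 + 100 = 2530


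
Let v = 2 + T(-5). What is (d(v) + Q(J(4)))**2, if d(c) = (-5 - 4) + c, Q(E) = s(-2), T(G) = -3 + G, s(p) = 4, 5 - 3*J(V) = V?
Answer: 121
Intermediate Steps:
J(V) = 5/3 - V/3
Q(E) = 4
v = -6 (v = 2 + (-3 - 5) = 2 - 8 = -6)
d(c) = -9 + c
(d(v) + Q(J(4)))**2 = ((-9 - 6) + 4)**2 = (-15 + 4)**2 = (-11)**2 = 121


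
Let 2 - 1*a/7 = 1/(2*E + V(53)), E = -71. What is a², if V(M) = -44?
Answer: 6817321/34596 ≈ 197.06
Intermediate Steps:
a = 2611/186 (a = 14 - 7/(2*(-71) - 44) = 14 - 7/(-142 - 44) = 14 - 7/(-186) = 14 - 7*(-1/186) = 14 + 7/186 = 2611/186 ≈ 14.038)
a² = (2611/186)² = 6817321/34596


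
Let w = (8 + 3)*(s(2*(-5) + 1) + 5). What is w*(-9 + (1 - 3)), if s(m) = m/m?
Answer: -726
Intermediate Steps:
s(m) = 1
w = 66 (w = (8 + 3)*(1 + 5) = 11*6 = 66)
w*(-9 + (1 - 3)) = 66*(-9 + (1 - 3)) = 66*(-9 - 2) = 66*(-11) = -726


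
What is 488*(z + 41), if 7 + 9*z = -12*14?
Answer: 94672/9 ≈ 10519.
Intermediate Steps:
z = -175/9 (z = -7/9 + (-12*14)/9 = -7/9 + (⅑)*(-168) = -7/9 - 56/3 = -175/9 ≈ -19.444)
488*(z + 41) = 488*(-175/9 + 41) = 488*(194/9) = 94672/9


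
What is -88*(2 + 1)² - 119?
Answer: -911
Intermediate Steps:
-88*(2 + 1)² - 119 = -88*3² - 119 = -88*9 - 119 = -792 - 119 = -911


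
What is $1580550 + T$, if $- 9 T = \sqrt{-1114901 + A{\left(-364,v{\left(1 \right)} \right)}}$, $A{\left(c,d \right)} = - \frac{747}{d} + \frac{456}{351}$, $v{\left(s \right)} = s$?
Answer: $1580550 - \frac{2 i \sqrt{424224658}}{351} \approx 1.5806 \cdot 10^{6} - 117.36 i$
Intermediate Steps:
$A{\left(c,d \right)} = \frac{152}{117} - \frac{747}{d}$ ($A{\left(c,d \right)} = - \frac{747}{d} + 456 \cdot \frac{1}{351} = - \frac{747}{d} + \frac{152}{117} = \frac{152}{117} - \frac{747}{d}$)
$T = - \frac{2 i \sqrt{424224658}}{351}$ ($T = - \frac{\sqrt{-1114901 + \left(\frac{152}{117} - \frac{747}{1}\right)}}{9} = - \frac{\sqrt{-1114901 + \left(\frac{152}{117} - 747\right)}}{9} = - \frac{\sqrt{-1114901 - \frac{87247}{117}}}{9} = - \frac{\sqrt{- \frac{130530664}{117}}}{9} = - \frac{\frac{2}{39} i \sqrt{424224658}}{9} = - \frac{2 i \sqrt{424224658}}{351} \approx - 117.36 i$)
$1580550 + T = 1580550 - \frac{2 i \sqrt{424224658}}{351}$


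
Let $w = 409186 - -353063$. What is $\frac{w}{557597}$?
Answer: $\frac{762249}{557597} \approx 1.367$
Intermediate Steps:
$w = 762249$ ($w = 409186 + 353063 = 762249$)
$\frac{w}{557597} = \frac{762249}{557597}$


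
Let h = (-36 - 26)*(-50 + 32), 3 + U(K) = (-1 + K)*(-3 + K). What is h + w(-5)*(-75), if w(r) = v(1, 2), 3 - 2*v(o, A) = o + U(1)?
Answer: 1857/2 ≈ 928.50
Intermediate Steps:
U(K) = -3 + (-1 + K)*(-3 + K)
v(o, A) = 3 - o/2 (v(o, A) = 3/2 - (o + 1*(-4 + 1))/2 = 3/2 - (o + 1*(-3))/2 = 3/2 - (o - 3)/2 = 3/2 - (-3 + o)/2 = 3/2 + (3/2 - o/2) = 3 - o/2)
w(r) = 5/2 (w(r) = 3 - ½*1 = 3 - ½ = 5/2)
h = 1116 (h = -62*(-18) = 1116)
h + w(-5)*(-75) = 1116 + (5/2)*(-75) = 1116 - 375/2 = 1857/2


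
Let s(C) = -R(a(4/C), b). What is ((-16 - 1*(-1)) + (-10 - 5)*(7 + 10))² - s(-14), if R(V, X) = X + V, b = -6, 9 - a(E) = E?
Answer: 510323/7 ≈ 72903.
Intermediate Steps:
a(E) = 9 - E
R(V, X) = V + X
s(C) = -3 + 4/C (s(C) = -((9 - 4/C) - 6) = -(3 - 4/C) = -3 + 4/C)
((-16 - 1*(-1)) + (-10 - 5)*(7 + 10))² - s(-14) = ((-16 - 1*(-1)) + (-10 - 5)*(7 + 10))² - (-3 + 4/(-14)) = ((-16 + 1) - 15*17)² - (-3 + 4*(-1/14)) = (-15 - 255)² - (-3 - 2/7) = (-270)² - 1*(-23/7) = 72900 + 23/7 = 510323/7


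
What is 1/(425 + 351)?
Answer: 1/776 ≈ 0.0012887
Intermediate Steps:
1/(425 + 351) = 1/776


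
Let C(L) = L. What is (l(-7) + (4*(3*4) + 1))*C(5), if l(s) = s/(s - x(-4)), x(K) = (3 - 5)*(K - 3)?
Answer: 740/3 ≈ 246.67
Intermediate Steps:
x(K) = 6 - 2*K (x(K) = -2*(-3 + K) = 6 - 2*K)
l(s) = s/(-14 + s) (l(s) = s/(s - (6 - 2*(-4))) = s/(s - (6 + 8)) = s/(s - 1*14) = s/(s - 14) = s/(-14 + s))
(l(-7) + (4*(3*4) + 1))*C(5) = (-7/(-14 - 7) + (4*(3*4) + 1))*5 = (-7/(-21) + (4*12 + 1))*5 = (-7*(-1/21) + (48 + 1))*5 = (⅓ + 49)*5 = (148/3)*5 = 740/3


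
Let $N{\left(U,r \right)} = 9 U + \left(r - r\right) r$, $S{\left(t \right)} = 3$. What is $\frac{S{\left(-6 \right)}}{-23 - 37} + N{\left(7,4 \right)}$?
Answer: $\frac{1259}{20} \approx 62.95$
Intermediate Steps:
$N{\left(U,r \right)} = 9 U$ ($N{\left(U,r \right)} = 9 U + 0 r = 9 U + 0 = 9 U$)
$\frac{S{\left(-6 \right)}}{-23 - 37} + N{\left(7,4 \right)} = \frac{1}{-23 - 37} \cdot 3 + 9 \cdot 7 = \frac{1}{-60} \cdot 3 + 63 = \left(- \frac{1}{60}\right) 3 + 63 = - \frac{1}{20} + 63 = \frac{1259}{20}$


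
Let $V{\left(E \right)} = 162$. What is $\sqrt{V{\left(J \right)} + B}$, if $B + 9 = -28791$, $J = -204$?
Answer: $3 i \sqrt{3182} \approx 169.23 i$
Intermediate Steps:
$B = -28800$ ($B = -9 - 28791 = -28800$)
$\sqrt{V{\left(J \right)} + B} = \sqrt{162 - 28800} = \sqrt{-28638} = 3 i \sqrt{3182}$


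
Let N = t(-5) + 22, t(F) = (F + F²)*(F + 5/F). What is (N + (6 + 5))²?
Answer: 7569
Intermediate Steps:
N = -98 (N = (5 + (-5)² + (-5)³ + 5*(-5)) + 22 = (5 + 25 - 125 - 25) + 22 = -120 + 22 = -98)
(N + (6 + 5))² = (-98 + (6 + 5))² = (-98 + 11)² = (-87)² = 7569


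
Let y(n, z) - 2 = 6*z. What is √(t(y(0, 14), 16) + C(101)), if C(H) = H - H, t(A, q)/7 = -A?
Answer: I*√602 ≈ 24.536*I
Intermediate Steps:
y(n, z) = 2 + 6*z
t(A, q) = -7*A (t(A, q) = 7*(-A) = -7*A)
C(H) = 0
√(t(y(0, 14), 16) + C(101)) = √(-7*(2 + 6*14) + 0) = √(-7*(2 + 84) + 0) = √(-7*86 + 0) = √(-602 + 0) = √(-602) = I*√602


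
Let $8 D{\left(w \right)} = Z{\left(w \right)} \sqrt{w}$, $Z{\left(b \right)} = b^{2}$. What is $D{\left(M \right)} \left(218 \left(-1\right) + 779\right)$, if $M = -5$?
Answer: $\frac{14025 i \sqrt{5}}{8} \approx 3920.1 i$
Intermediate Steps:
$D{\left(w \right)} = \frac{w^{\frac{5}{2}}}{8}$ ($D{\left(w \right)} = \frac{w^{2} \sqrt{w}}{8} = \frac{w^{\frac{5}{2}}}{8}$)
$D{\left(M \right)} \left(218 \left(-1\right) + 779\right) = \frac{\left(-5\right)^{\frac{5}{2}}}{8} \left(218 \left(-1\right) + 779\right) = \frac{25 i \sqrt{5}}{8} \left(-218 + 779\right) = \frac{25 i \sqrt{5}}{8} \cdot 561 = \frac{14025 i \sqrt{5}}{8}$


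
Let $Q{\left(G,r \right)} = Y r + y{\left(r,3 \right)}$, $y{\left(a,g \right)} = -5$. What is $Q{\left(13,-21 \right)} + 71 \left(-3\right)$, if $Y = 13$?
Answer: $-491$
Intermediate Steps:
$Q{\left(G,r \right)} = -5 + 13 r$ ($Q{\left(G,r \right)} = 13 r - 5 = -5 + 13 r$)
$Q{\left(13,-21 \right)} + 71 \left(-3\right) = \left(-5 + 13 \left(-21\right)\right) + 71 \left(-3\right) = \left(-5 - 273\right) - 213 = -278 - 213 = -491$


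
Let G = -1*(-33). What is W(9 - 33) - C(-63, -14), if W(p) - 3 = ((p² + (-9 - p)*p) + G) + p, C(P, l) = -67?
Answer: 295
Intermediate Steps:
G = 33
W(p) = 36 + p + p² + p*(-9 - p) (W(p) = 3 + (((p² + (-9 - p)*p) + 33) + p) = 3 + (((p² + p*(-9 - p)) + 33) + p) = 3 + ((33 + p² + p*(-9 - p)) + p) = 3 + (33 + p + p² + p*(-9 - p)) = 36 + p + p² + p*(-9 - p))
W(9 - 33) - C(-63, -14) = (36 - 8*(9 - 33)) - 1*(-67) = (36 - 8*(-24)) + 67 = (36 + 192) + 67 = 228 + 67 = 295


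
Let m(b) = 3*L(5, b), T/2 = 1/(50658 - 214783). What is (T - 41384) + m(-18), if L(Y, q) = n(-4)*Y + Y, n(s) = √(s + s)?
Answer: -6789687127/164125 + 30*I*√2 ≈ -41369.0 + 42.426*I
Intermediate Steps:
n(s) = √2*√s (n(s) = √(2*s) = √2*√s)
T = -2/164125 (T = 2/(50658 - 214783) = 2/(-164125) = 2*(-1/164125) = -2/164125 ≈ -1.2186e-5)
L(Y, q) = Y + 2*I*Y*√2 (L(Y, q) = (√2*√(-4))*Y + Y = (√2*(2*I))*Y + Y = (2*I*√2)*Y + Y = 2*I*Y*√2 + Y = Y + 2*I*Y*√2)
m(b) = 15 + 30*I*√2 (m(b) = 3*(5*(1 + 2*I*√2)) = 3*(5 + 10*I*√2) = 15 + 30*I*√2)
(T - 41384) + m(-18) = (-2/164125 - 41384) + (15 + 30*I*√2) = -6792149002/164125 + (15 + 30*I*√2) = -6789687127/164125 + 30*I*√2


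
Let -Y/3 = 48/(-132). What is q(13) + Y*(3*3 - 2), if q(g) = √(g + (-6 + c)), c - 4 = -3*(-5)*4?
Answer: 84/11 + √71 ≈ 16.063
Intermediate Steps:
c = 64 (c = 4 - 3*(-5)*4 = 4 + 15*4 = 4 + 60 = 64)
Y = 12/11 (Y = -144/(-132) = -144*(-1)/132 = -3*(-4/11) = 12/11 ≈ 1.0909)
q(g) = √(58 + g) (q(g) = √(g + (-6 + 64)) = √(g + 58) = √(58 + g))
q(13) + Y*(3*3 - 2) = √(58 + 13) + 12*(3*3 - 2)/11 = √71 + 12*(9 - 2)/11 = √71 + (12/11)*7 = √71 + 84/11 = 84/11 + √71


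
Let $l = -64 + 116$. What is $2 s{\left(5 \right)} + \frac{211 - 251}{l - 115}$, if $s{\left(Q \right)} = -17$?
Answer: $- \frac{2102}{63} \approx -33.365$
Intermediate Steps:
$l = 52$
$2 s{\left(5 \right)} + \frac{211 - 251}{l - 115} = 2 \left(-17\right) + \frac{211 - 251}{52 - 115} = -34 - \frac{40}{-63} = -34 - - \frac{40}{63} = -34 + \frac{40}{63} = - \frac{2102}{63}$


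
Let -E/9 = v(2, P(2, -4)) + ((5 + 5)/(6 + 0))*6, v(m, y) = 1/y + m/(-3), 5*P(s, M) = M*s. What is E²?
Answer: 393129/64 ≈ 6142.6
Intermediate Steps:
P(s, M) = M*s/5 (P(s, M) = (M*s)/5 = M*s/5)
v(m, y) = 1/y - m/3 (v(m, y) = 1/y + m*(-⅓) = 1/y - m/3)
E = -627/8 (E = -9*((1/((⅕)*(-4)*2) - ⅓*2) + ((5 + 5)/(6 + 0))*6) = -9*((1/(-8/5) - ⅔) + (10/6)*6) = -9*((-5/8 - ⅔) + (10*(⅙))*6) = -9*(-31/24 + (5/3)*6) = -9*(-31/24 + 10) = -9*209/24 = -627/8 ≈ -78.375)
E² = (-627/8)² = 393129/64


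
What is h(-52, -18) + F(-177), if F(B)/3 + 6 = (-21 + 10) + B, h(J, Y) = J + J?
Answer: -686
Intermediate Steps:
h(J, Y) = 2*J
F(B) = -51 + 3*B (F(B) = -18 + 3*((-21 + 10) + B) = -18 + 3*(-11 + B) = -18 + (-33 + 3*B) = -51 + 3*B)
h(-52, -18) + F(-177) = 2*(-52) + (-51 + 3*(-177)) = -104 + (-51 - 531) = -104 - 582 = -686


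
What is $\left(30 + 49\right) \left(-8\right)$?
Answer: $-632$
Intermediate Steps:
$\left(30 + 49\right) \left(-8\right) = 79 \left(-8\right) = -632$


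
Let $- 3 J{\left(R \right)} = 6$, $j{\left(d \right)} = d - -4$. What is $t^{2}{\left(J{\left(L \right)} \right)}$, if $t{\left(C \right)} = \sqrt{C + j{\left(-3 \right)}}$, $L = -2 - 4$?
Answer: $-1$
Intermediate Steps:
$j{\left(d \right)} = 4 + d$ ($j{\left(d \right)} = d + 4 = 4 + d$)
$L = -6$ ($L = -2 - 4 = -6$)
$J{\left(R \right)} = -2$ ($J{\left(R \right)} = \left(- \frac{1}{3}\right) 6 = -2$)
$t{\left(C \right)} = \sqrt{1 + C}$ ($t{\left(C \right)} = \sqrt{C + \left(4 - 3\right)} = \sqrt{C + 1} = \sqrt{1 + C}$)
$t^{2}{\left(J{\left(L \right)} \right)} = \left(\sqrt{1 - 2}\right)^{2} = \left(\sqrt{-1}\right)^{2} = i^{2} = -1$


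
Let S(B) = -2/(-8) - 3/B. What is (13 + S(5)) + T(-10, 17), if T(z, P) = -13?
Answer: -7/20 ≈ -0.35000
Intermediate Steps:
S(B) = 1/4 - 3/B (S(B) = -2*(-1/8) - 3/B = 1/4 - 3/B)
(13 + S(5)) + T(-10, 17) = (13 + (1/4)*(-12 + 5)/5) - 13 = (13 + (1/4)*(1/5)*(-7)) - 13 = (13 - 7/20) - 13 = 253/20 - 13 = -7/20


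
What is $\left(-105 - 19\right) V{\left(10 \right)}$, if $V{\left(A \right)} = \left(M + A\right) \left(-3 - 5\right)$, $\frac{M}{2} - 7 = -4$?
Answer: $15872$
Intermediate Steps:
$M = 6$ ($M = 14 + 2 \left(-4\right) = 14 - 8 = 6$)
$V{\left(A \right)} = -48 - 8 A$ ($V{\left(A \right)} = \left(6 + A\right) \left(-3 - 5\right) = \left(6 + A\right) \left(-8\right) = -48 - 8 A$)
$\left(-105 - 19\right) V{\left(10 \right)} = \left(-105 - 19\right) \left(-48 - 80\right) = - 124 \left(-48 - 80\right) = \left(-124\right) \left(-128\right) = 15872$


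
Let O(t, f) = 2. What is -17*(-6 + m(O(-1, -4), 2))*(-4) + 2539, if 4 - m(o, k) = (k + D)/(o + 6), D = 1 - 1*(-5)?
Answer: 2335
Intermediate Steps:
D = 6 (D = 1 + 5 = 6)
m(o, k) = 4 - (6 + k)/(6 + o) (m(o, k) = 4 - (k + 6)/(o + 6) = 4 - (6 + k)/(6 + o))
-17*(-6 + m(O(-1, -4), 2))*(-4) + 2539 = -17*(-6 + (18 - 1*2 + 4*2)/(6 + 2))*(-4) + 2539 = -17*(-6 + (18 - 2 + 8)/8)*(-4) + 2539 = -17*(-6 + (⅛)*24)*(-4) + 2539 = -17*(-6 + 3)*(-4) + 2539 = -17*(-3)*(-4) + 2539 = 51*(-4) + 2539 = -204 + 2539 = 2335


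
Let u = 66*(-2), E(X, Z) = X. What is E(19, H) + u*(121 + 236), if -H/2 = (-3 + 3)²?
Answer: -47105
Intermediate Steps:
H = 0 (H = -2*(-3 + 3)² = -2*0² = -2*0 = 0)
u = -132
E(19, H) + u*(121 + 236) = 19 - 132*(121 + 236) = 19 - 132*357 = 19 - 47124 = -47105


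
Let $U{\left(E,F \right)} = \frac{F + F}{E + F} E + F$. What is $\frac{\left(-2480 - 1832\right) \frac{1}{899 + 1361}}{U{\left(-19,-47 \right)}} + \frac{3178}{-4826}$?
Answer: $- \frac{1054173239}{1666007590} \approx -0.63275$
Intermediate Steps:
$U{\left(E,F \right)} = F + \frac{2 E F}{E + F}$ ($U{\left(E,F \right)} = \frac{2 F}{E + F} E + F = \frac{2 E F}{E + F} + F = F + \frac{2 E F}{E + F}$)
$\frac{\left(-2480 - 1832\right) \frac{1}{899 + 1361}}{U{\left(-19,-47 \right)}} + \frac{3178}{-4826} = \frac{\left(-2480 - 1832\right) \frac{1}{899 + 1361}}{\left(-47\right) \frac{1}{-19 - 47} \left(-47 + 3 \left(-19\right)\right)} + \frac{3178}{-4826} = \frac{\left(-4312\right) \frac{1}{2260}}{\left(-47\right) \frac{1}{-66} \left(-47 - 57\right)} + 3178 \left(- \frac{1}{4826}\right) = \frac{\left(-4312\right) \frac{1}{2260}}{\left(-47\right) \left(- \frac{1}{66}\right) \left(-104\right)} - \frac{1589}{2413} = - \frac{1078}{565 \left(- \frac{2444}{33}\right)} - \frac{1589}{2413} = \left(- \frac{1078}{565}\right) \left(- \frac{33}{2444}\right) - \frac{1589}{2413} = \frac{17787}{690430} - \frac{1589}{2413} = - \frac{1054173239}{1666007590}$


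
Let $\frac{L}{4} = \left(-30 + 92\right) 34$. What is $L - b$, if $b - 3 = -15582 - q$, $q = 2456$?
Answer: $26467$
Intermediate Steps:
$b = -18035$ ($b = 3 - 18038 = -18035$)
$L = 8432$ ($L = 4 \left(-30 + 92\right) 34 = 4 \cdot 62 \cdot 34 = 4 \cdot 2108 = 8432$)
$L - b = 8432 - -18035 = 8432 + 18035 = 26467$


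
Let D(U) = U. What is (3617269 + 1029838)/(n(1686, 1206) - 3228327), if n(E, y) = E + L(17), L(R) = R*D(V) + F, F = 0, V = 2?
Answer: -4647107/3226607 ≈ -1.4402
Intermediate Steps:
L(R) = 2*R (L(R) = R*2 + 0 = 2*R + 0 = 2*R)
n(E, y) = 34 + E (n(E, y) = E + 2*17 = E + 34 = 34 + E)
(3617269 + 1029838)/(n(1686, 1206) - 3228327) = (3617269 + 1029838)/((34 + 1686) - 3228327) = 4647107/(1720 - 3228327) = 4647107/(-3226607) = 4647107*(-1/3226607) = -4647107/3226607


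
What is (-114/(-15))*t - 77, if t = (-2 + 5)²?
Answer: -43/5 ≈ -8.6000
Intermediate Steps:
t = 9 (t = 3² = 9)
(-114/(-15))*t - 77 = -114/(-15)*9 - 77 = -114*(-1/15)*9 - 77 = (38/5)*9 - 77 = 342/5 - 77 = -43/5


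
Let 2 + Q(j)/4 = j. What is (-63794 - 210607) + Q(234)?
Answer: -273473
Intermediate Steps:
Q(j) = -8 + 4*j
(-63794 - 210607) + Q(234) = (-63794 - 210607) + (-8 + 4*234) = -274401 + (-8 + 936) = -274401 + 928 = -273473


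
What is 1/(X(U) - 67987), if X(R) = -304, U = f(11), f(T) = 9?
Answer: -1/68291 ≈ -1.4643e-5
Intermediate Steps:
U = 9
1/(X(U) - 67987) = 1/(-304 - 67987) = 1/(-68291) = -1/68291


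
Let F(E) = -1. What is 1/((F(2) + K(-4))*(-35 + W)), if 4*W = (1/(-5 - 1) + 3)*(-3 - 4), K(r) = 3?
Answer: -12/959 ≈ -0.012513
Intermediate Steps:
W = -119/24 (W = ((1/(-5 - 1) + 3)*(-3 - 4))/4 = ((1/(-6) + 3)*(-7))/4 = ((-1/6 + 3)*(-7))/4 = ((17/6)*(-7))/4 = (1/4)*(-119/6) = -119/24 ≈ -4.9583)
1/((F(2) + K(-4))*(-35 + W)) = 1/((-1 + 3)*(-35 - 119/24)) = 1/(2*(-959/24)) = 1/(-959/12) = -12/959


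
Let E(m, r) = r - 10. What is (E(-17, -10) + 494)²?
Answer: 224676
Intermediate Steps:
E(m, r) = -10 + r
(E(-17, -10) + 494)² = ((-10 - 10) + 494)² = (-20 + 494)² = 474² = 224676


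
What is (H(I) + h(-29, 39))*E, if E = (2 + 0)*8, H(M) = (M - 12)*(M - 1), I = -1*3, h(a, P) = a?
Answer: 496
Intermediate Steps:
I = -3
H(M) = (-1 + M)*(-12 + M) (H(M) = (-12 + M)*(-1 + M) = (-1 + M)*(-12 + M))
E = 16 (E = 2*8 = 16)
(H(I) + h(-29, 39))*E = ((12 + (-3)**2 - 13*(-3)) - 29)*16 = ((12 + 9 + 39) - 29)*16 = (60 - 29)*16 = 31*16 = 496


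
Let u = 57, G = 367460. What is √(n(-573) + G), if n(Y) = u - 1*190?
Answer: √367327 ≈ 606.08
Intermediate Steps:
n(Y) = -133 (n(Y) = 57 - 1*190 = 57 - 190 = -133)
√(n(-573) + G) = √(-133 + 367460) = √367327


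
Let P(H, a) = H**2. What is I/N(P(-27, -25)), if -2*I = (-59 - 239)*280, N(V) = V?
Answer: 41720/729 ≈ 57.229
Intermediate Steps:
I = 41720 (I = -(-59 - 239)*280/2 = -(-149)*280 = -1/2*(-83440) = 41720)
I/N(P(-27, -25)) = 41720/((-27)**2) = 41720/729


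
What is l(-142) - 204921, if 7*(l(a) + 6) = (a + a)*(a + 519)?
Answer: -1541557/7 ≈ -2.2022e+5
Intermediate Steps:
l(a) = -6 + 2*a*(519 + a)/7 (l(a) = -6 + ((a + a)*(a + 519))/7 = -6 + ((2*a)*(519 + a))/7 = -6 + (2*a*(519 + a))/7 = -6 + 2*a*(519 + a)/7)
l(-142) - 204921 = (-6 + (2/7)*(-142)² + (1038/7)*(-142)) - 204921 = (-6 + (2/7)*20164 - 147396/7) - 204921 = (-6 + 40328/7 - 147396/7) - 204921 = -107110/7 - 204921 = -1541557/7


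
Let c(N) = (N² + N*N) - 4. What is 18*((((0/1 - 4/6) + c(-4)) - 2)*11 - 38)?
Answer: 4332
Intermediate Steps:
c(N) = -4 + 2*N² (c(N) = (N² + N²) - 4 = 2*N² - 4 = -4 + 2*N²)
18*((((0/1 - 4/6) + c(-4)) - 2)*11 - 38) = 18*((((0/1 - 4/6) + (-4 + 2*(-4)²)) - 2)*11 - 38) = 18*((((0*1 - 4*⅙) + (-4 + 2*16)) - 2)*11 - 38) = 18*((((0 - ⅔) + (-4 + 32)) - 2)*11 - 38) = 18*(((-⅔ + 28) - 2)*11 - 38) = 18*((82/3 - 2)*11 - 38) = 18*((76/3)*11 - 38) = 18*(836/3 - 38) = 18*(722/3) = 4332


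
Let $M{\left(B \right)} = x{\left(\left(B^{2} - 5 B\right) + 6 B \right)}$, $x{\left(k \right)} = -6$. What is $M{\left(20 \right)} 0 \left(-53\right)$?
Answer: $0$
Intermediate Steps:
$M{\left(B \right)} = -6$
$M{\left(20 \right)} 0 \left(-53\right) = - 6 \cdot 0 \left(-53\right) = \left(-6\right) 0 = 0$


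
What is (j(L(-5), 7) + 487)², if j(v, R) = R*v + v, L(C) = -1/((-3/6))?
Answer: 253009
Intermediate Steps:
L(C) = 2 (L(C) = -1/((-3*⅙)) = -1/(-½) = -1*(-2) = 2)
j(v, R) = v + R*v
(j(L(-5), 7) + 487)² = (2*(1 + 7) + 487)² = (2*8 + 487)² = (16 + 487)² = 503² = 253009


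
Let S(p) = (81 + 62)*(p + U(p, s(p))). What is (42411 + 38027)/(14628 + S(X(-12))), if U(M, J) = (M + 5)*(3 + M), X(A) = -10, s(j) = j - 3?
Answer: 80438/18203 ≈ 4.4189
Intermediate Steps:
s(j) = -3 + j
U(M, J) = (3 + M)*(5 + M) (U(M, J) = (5 + M)*(3 + M) = (3 + M)*(5 + M))
S(p) = 2145 + 143*p**2 + 1287*p (S(p) = (81 + 62)*(p + (15 + p**2 + 8*p)) = 143*(15 + p**2 + 9*p) = 2145 + 143*p**2 + 1287*p)
(42411 + 38027)/(14628 + S(X(-12))) = (42411 + 38027)/(14628 + (2145 + 143*(-10)**2 + 1287*(-10))) = 80438/(14628 + (2145 + 143*100 - 12870)) = 80438/(14628 + (2145 + 14300 - 12870)) = 80438/(14628 + 3575) = 80438/18203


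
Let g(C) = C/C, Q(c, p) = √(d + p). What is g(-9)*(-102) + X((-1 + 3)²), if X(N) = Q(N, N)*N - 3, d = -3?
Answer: -101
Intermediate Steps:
Q(c, p) = √(-3 + p)
g(C) = 1
X(N) = -3 + N*√(-3 + N) (X(N) = √(-3 + N)*N - 3 = N*√(-3 + N) - 3 = -3 + N*√(-3 + N))
g(-9)*(-102) + X((-1 + 3)²) = 1*(-102) + (-3 + (-1 + 3)²*√(-3 + (-1 + 3)²)) = -102 + (-3 + 2²*√(-3 + 2²)) = -102 + (-3 + 4*√(-3 + 4)) = -102 + (-3 + 4*√1) = -102 + (-3 + 4*1) = -102 + (-3 + 4) = -102 + 1 = -101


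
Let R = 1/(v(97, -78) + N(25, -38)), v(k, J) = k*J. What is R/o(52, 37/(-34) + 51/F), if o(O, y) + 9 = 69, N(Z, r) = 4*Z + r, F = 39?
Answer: -1/450240 ≈ -2.2210e-6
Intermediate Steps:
N(Z, r) = r + 4*Z
v(k, J) = J*k
o(O, y) = 60 (o(O, y) = -9 + 69 = 60)
R = -1/7504 (R = 1/(-78*97 + (-38 + 4*25)) = 1/(-7566 + (-38 + 100)) = 1/(-7566 + 62) = 1/(-7504) = -1/7504 ≈ -0.00013326)
R/o(52, 37/(-34) + 51/F) = -1/7504/60 = -1/7504*1/60 = -1/450240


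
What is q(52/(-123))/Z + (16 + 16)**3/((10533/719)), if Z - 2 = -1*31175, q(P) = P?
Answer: 30112116656428/13462153569 ≈ 2236.8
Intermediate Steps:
Z = -31173 (Z = 2 - 1*31175 = 2 - 31175 = -31173)
q(52/(-123))/Z + (16 + 16)**3/((10533/719)) = (52/(-123))/(-31173) + (16 + 16)**3/((10533/719)) = (52*(-1/123))*(-1/31173) + 32**3/((10533*(1/719))) = -52/123*(-1/31173) + 32768/(10533/719) = 52/3834279 + 32768*(719/10533) = 52/3834279 + 23560192/10533 = 30112116656428/13462153569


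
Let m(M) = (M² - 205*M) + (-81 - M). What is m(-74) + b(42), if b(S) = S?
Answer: 20681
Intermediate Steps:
m(M) = -81 + M² - 206*M
m(-74) + b(42) = (-81 + (-74)² - 206*(-74)) + 42 = (-81 + 5476 + 15244) + 42 = 20639 + 42 = 20681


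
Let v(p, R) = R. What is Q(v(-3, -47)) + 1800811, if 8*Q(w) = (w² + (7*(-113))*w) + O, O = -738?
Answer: 1805642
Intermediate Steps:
Q(w) = -369/4 - 791*w/8 + w²/8 (Q(w) = ((w² + (7*(-113))*w) - 738)/8 = ((w² - 791*w) - 738)/8 = (-738 + w² - 791*w)/8 = -369/4 - 791*w/8 + w²/8)
Q(v(-3, -47)) + 1800811 = (-369/4 - 791/8*(-47) + (⅛)*(-47)²) + 1800811 = (-369/4 + 37177/8 + (⅛)*2209) + 1800811 = (-369/4 + 37177/8 + 2209/8) + 1800811 = 4831 + 1800811 = 1805642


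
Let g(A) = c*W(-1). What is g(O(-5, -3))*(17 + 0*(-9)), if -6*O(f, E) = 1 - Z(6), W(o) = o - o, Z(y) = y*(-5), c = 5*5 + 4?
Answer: 0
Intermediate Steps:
c = 29 (c = 25 + 4 = 29)
Z(y) = -5*y
W(o) = 0
O(f, E) = -31/6 (O(f, E) = -(1 - (-5)*6)/6 = -(1 - 1*(-30))/6 = -(1 + 30)/6 = -1/6*31 = -31/6)
g(A) = 0 (g(A) = 29*0 = 0)
g(O(-5, -3))*(17 + 0*(-9)) = 0*(17 + 0*(-9)) = 0*(17 + 0) = 0*17 = 0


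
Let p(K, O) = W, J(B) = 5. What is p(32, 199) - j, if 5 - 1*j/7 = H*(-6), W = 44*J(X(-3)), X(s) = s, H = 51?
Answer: -1957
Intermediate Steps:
W = 220 (W = 44*5 = 220)
j = 2177 (j = 35 - 357*(-6) = 35 - 7*(-306) = 35 + 2142 = 2177)
p(K, O) = 220
p(32, 199) - j = 220 - 1*2177 = 220 - 2177 = -1957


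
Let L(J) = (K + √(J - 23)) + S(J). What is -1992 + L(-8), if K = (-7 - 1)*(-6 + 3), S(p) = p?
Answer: -1976 + I*√31 ≈ -1976.0 + 5.5678*I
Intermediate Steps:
K = 24 (K = -8*(-3) = 24)
L(J) = 24 + J + √(-23 + J) (L(J) = (24 + √(J - 23)) + J = (24 + √(-23 + J)) + J = 24 + J + √(-23 + J))
-1992 + L(-8) = -1992 + (24 - 8 + √(-23 - 8)) = -1992 + (24 - 8 + √(-31)) = -1992 + (24 - 8 + I*√31) = -1992 + (16 + I*√31) = -1976 + I*√31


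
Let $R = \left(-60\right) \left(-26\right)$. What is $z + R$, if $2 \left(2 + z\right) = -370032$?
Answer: $-183458$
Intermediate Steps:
$z = -185018$ ($z = -2 + \frac{1}{2} \left(-370032\right) = -2 - 185016 = -185018$)
$R = 1560$
$z + R = -185018 + 1560 = -183458$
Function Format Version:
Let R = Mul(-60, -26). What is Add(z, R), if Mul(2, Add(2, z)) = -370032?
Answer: -183458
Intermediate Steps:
z = -185018 (z = Add(-2, Mul(Rational(1, 2), -370032)) = Add(-2, -185016) = -185018)
R = 1560
Add(z, R) = Add(-185018, 1560) = -183458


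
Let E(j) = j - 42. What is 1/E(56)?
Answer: 1/14 ≈ 0.071429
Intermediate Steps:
E(j) = -42 + j
1/E(56) = 1/(-42 + 56) = 1/14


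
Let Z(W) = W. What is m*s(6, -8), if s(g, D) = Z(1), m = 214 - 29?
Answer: 185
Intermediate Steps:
m = 185
s(g, D) = 1
m*s(6, -8) = 185*1 = 185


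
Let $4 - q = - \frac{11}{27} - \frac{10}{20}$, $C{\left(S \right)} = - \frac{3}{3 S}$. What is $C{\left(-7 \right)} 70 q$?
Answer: $\frac{1325}{27} \approx 49.074$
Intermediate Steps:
$C{\left(S \right)} = - \frac{1}{S}$ ($C{\left(S \right)} = - 3 \frac{1}{3 S} = - \frac{1}{S}$)
$q = \frac{265}{54}$ ($q = 4 - \left(- \frac{11}{27} - \frac{10}{20}\right) = 4 - \left(\left(-11\right) \frac{1}{27} - \frac{1}{2}\right) = 4 - \left(- \frac{11}{27} - \frac{1}{2}\right) = 4 - - \frac{49}{54} = 4 + \frac{49}{54} = \frac{265}{54} \approx 4.9074$)
$C{\left(-7 \right)} 70 q = - \frac{1}{-7} \cdot 70 \cdot \frac{265}{54} = \left(-1\right) \left(- \frac{1}{7}\right) 70 \cdot \frac{265}{54} = \frac{1}{7} \cdot 70 \cdot \frac{265}{54} = 10 \cdot \frac{265}{54} = \frac{1325}{27}$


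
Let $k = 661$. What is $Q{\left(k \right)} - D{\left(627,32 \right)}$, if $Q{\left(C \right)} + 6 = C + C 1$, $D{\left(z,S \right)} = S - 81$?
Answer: $1365$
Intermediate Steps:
$D{\left(z,S \right)} = -81 + S$
$Q{\left(C \right)} = -6 + 2 C$ ($Q{\left(C \right)} = -6 + \left(C + C 1\right) = -6 + \left(C + C\right) = -6 + 2 C$)
$Q{\left(k \right)} - D{\left(627,32 \right)} = \left(-6 + 2 \cdot 661\right) - \left(-81 + 32\right) = \left(-6 + 1322\right) - -49 = 1316 + 49 = 1365$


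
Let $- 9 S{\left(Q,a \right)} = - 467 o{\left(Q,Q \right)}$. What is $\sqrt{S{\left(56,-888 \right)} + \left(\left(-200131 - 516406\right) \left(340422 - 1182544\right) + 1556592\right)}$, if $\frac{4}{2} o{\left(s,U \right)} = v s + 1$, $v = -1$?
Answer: $\frac{\sqrt{21722872560446}}{6} \approx 7.768 \cdot 10^{5}$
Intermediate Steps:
$o{\left(s,U \right)} = \frac{1}{2} - \frac{s}{2}$ ($o{\left(s,U \right)} = \frac{- s + 1}{2} = \frac{1 - s}{2} = \frac{1}{2} - \frac{s}{2}$)
$S{\left(Q,a \right)} = \frac{467}{18} - \frac{467 Q}{18}$ ($S{\left(Q,a \right)} = - \frac{\left(-467\right) \left(\frac{1}{2} - \frac{Q}{2}\right)}{9} = - \frac{- \frac{467}{2} + \frac{467 Q}{2}}{9} = \frac{467}{18} - \frac{467 Q}{18}$)
$\sqrt{S{\left(56,-888 \right)} + \left(\left(-200131 - 516406\right) \left(340422 - 1182544\right) + 1556592\right)} = \sqrt{\left(\frac{467}{18} - \frac{13076}{9}\right) + \left(\left(-200131 - 516406\right) \left(340422 - 1182544\right) + 1556592\right)} = \sqrt{\left(\frac{467}{18} - \frac{13076}{9}\right) + \left(\left(-716537\right) \left(-842122\right) + 1556592\right)} = \sqrt{- \frac{25685}{18} + \left(603411571514 + 1556592\right)} = \sqrt{- \frac{25685}{18} + 603413128106} = \sqrt{\frac{10861436280223}{18}} = \frac{\sqrt{21722872560446}}{6}$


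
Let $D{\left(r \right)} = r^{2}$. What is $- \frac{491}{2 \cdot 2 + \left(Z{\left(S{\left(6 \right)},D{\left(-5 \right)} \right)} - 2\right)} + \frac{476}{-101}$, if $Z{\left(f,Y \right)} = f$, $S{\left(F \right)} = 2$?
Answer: $- \frac{51495}{404} \approx -127.46$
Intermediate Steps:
$- \frac{491}{2 \cdot 2 + \left(Z{\left(S{\left(6 \right)},D{\left(-5 \right)} \right)} - 2\right)} + \frac{476}{-101} = - \frac{491}{2 \cdot 2 + \left(2 - 2\right)} + \frac{476}{-101} = - \frac{491}{4 + 0} + 476 \left(- \frac{1}{101}\right) = - \frac{491}{4} - \frac{476}{101} = - \frac{51495}{404}$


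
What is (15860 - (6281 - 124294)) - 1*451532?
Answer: -317659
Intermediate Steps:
(15860 - (6281 - 124294)) - 1*451532 = (15860 - 1*(-118013)) - 451532 = (15860 + 118013) - 451532 = 133873 - 451532 = -317659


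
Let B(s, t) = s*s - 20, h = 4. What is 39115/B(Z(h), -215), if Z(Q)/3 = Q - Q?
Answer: -7823/4 ≈ -1955.8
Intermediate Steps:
Z(Q) = 0 (Z(Q) = 3*(Q - Q) = 3*0 = 0)
B(s, t) = -20 + s² (B(s, t) = s² - 20 = -20 + s²)
39115/B(Z(h), -215) = 39115/(-20 + 0²) = 39115/(-20 + 0) = 39115/(-20) = 39115*(-1/20) = -7823/4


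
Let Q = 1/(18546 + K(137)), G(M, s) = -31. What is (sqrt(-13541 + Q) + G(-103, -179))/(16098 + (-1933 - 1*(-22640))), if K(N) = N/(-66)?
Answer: -31/36805 + I*sqrt(20283453288186407)/45045602695 ≈ -0.00084228 + 0.0031617*I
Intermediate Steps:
K(N) = -N/66 (K(N) = N*(-1/66) = -N/66)
Q = 66/1223899 (Q = 1/(18546 - 1/66*137) = 1/(18546 - 137/66) = 1/(1223899/66) = 66/1223899 ≈ 5.3926e-5)
(sqrt(-13541 + Q) + G(-103, -179))/(16098 + (-1933 - 1*(-22640))) = (sqrt(-13541 + 66/1223899) - 31)/(16098 + (-1933 - 1*(-22640))) = (sqrt(-16572816293/1223899) - 31)/(16098 + (-1933 + 22640)) = (I*sqrt(20283453288186407)/1223899 - 31)/(16098 + 20707) = (-31 + I*sqrt(20283453288186407)/1223899)/36805 = (-31 + I*sqrt(20283453288186407)/1223899)*(1/36805) = -31/36805 + I*sqrt(20283453288186407)/45045602695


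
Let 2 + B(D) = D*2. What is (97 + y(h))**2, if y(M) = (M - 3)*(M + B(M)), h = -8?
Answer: 146689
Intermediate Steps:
B(D) = -2 + 2*D (B(D) = -2 + D*2 = -2 + 2*D)
y(M) = (-3 + M)*(-2 + 3*M) (y(M) = (M - 3)*(M + (-2 + 2*M)) = (-3 + M)*(-2 + 3*M))
(97 + y(h))**2 = (97 + (6 - 11*(-8) + 3*(-8)**2))**2 = (97 + (6 + 88 + 3*64))**2 = (97 + (6 + 88 + 192))**2 = (97 + 286)**2 = 383**2 = 146689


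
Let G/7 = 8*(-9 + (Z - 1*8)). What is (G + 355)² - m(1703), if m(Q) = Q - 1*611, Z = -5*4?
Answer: 2946997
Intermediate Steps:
Z = -20
m(Q) = -611 + Q (m(Q) = Q - 611 = -611 + Q)
G = -2072 (G = 7*(8*(-9 + (-20 - 1*8))) = 7*(8*(-9 + (-20 - 8))) = 7*(8*(-9 - 28)) = 7*(8*(-37)) = 7*(-296) = -2072)
(G + 355)² - m(1703) = (-2072 + 355)² - (-611 + 1703) = (-1717)² - 1*1092 = 2948089 - 1092 = 2946997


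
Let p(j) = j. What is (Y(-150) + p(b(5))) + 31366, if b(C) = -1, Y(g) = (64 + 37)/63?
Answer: 1976096/63 ≈ 31367.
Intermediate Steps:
Y(g) = 101/63 (Y(g) = 101*(1/63) = 101/63)
(Y(-150) + p(b(5))) + 31366 = (101/63 - 1) + 31366 = 38/63 + 31366 = 1976096/63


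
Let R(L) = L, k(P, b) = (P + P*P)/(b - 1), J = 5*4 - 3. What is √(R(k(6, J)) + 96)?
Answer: √1578/4 ≈ 9.9310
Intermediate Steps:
J = 17 (J = 20 - 3 = 17)
k(P, b) = (P + P²)/(-1 + b)
√(R(k(6, J)) + 96) = √(6*(1 + 6)/(-1 + 17) + 96) = √(6*7/16 + 96) = √(6*(1/16)*7 + 96) = √(21/8 + 96) = √(789/8) = √1578/4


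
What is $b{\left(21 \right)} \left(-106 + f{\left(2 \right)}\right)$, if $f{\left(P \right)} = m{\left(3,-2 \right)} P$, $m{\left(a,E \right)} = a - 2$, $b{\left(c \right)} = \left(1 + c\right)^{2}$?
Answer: $-50336$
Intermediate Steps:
$m{\left(a,E \right)} = -2 + a$ ($m{\left(a,E \right)} = a - 2 = -2 + a$)
$f{\left(P \right)} = P$ ($f{\left(P \right)} = \left(-2 + 3\right) P = 1 P = P$)
$b{\left(21 \right)} \left(-106 + f{\left(2 \right)}\right) = \left(1 + 21\right)^{2} \left(-106 + 2\right) = 22^{2} \left(-104\right) = 484 \left(-104\right) = -50336$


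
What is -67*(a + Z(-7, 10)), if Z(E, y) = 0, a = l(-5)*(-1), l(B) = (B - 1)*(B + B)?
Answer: 4020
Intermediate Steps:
l(B) = 2*B*(-1 + B) (l(B) = (-1 + B)*(2*B) = 2*B*(-1 + B))
a = -60 (a = (2*(-5)*(-1 - 5))*(-1) = (2*(-5)*(-6))*(-1) = 60*(-1) = -60)
-67*(a + Z(-7, 10)) = -67*(-60 + 0) = -67*(-60) = 4020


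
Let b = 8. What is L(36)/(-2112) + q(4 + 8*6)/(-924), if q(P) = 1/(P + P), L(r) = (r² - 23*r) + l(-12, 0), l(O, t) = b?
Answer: -1969/8736 ≈ -0.22539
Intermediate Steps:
l(O, t) = 8
L(r) = 8 + r² - 23*r (L(r) = (r² - 23*r) + 8 = 8 + r² - 23*r)
q(P) = 1/(2*P)
L(36)/(-2112) + q(4 + 8*6)/(-924) = (8 + 36² - 23*36)/(-2112) + (1/(2*(4 + 8*6)))/(-924) = (8 + 1296 - 828)*(-1/2112) + (1/(2*(4 + 48)))*(-1/924) = 476*(-1/2112) + ((½)/52)*(-1/924) = -119/528 + ((½)*(1/52))*(-1/924) = -119/528 + (1/104)*(-1/924) = -119/528 - 1/96096 = -1969/8736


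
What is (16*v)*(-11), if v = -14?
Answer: 2464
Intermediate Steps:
(16*v)*(-11) = (16*(-14))*(-11) = -224*(-11) = 2464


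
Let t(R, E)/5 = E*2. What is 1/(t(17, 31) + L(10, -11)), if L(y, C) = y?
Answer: 1/320 ≈ 0.0031250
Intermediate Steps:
t(R, E) = 10*E (t(R, E) = 5*(E*2) = 5*(2*E) = 10*E)
1/(t(17, 31) + L(10, -11)) = 1/(10*31 + 10) = 1/(310 + 10) = 1/320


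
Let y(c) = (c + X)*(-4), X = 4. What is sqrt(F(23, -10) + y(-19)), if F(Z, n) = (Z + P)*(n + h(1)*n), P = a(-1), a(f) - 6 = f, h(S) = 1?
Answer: 10*I*sqrt(5) ≈ 22.361*I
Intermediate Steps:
y(c) = -16 - 4*c (y(c) = (c + 4)*(-4) = (4 + c)*(-4) = -16 - 4*c)
a(f) = 6 + f
P = 5 (P = 6 - 1 = 5)
F(Z, n) = 2*n*(5 + Z) (F(Z, n) = (Z + 5)*(n + 1*n) = (5 + Z)*(n + n) = (5 + Z)*(2*n) = 2*n*(5 + Z))
sqrt(F(23, -10) + y(-19)) = sqrt(2*(-10)*(5 + 23) + (-16 - 4*(-19))) = sqrt(2*(-10)*28 + (-16 + 76)) = sqrt(-560 + 60) = sqrt(-500) = 10*I*sqrt(5)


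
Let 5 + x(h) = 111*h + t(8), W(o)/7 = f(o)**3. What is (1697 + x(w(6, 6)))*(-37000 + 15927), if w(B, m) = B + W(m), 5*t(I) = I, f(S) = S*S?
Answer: -3819910254134/5 ≈ -7.6398e+11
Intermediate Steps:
f(S) = S**2
t(I) = I/5
W(o) = 7*o**6 (W(o) = 7*(o**2)**3 = 7*o**6)
w(B, m) = B + 7*m**6
x(h) = -17/5 + 111*h (x(h) = -5 + (111*h + (1/5)*8) = -5 + (111*h + 8/5) = -5 + (8/5 + 111*h) = -17/5 + 111*h)
(1697 + x(w(6, 6)))*(-37000 + 15927) = (1697 + (-17/5 + 111*(6 + 7*6**6)))*(-37000 + 15927) = (1697 + (-17/5 + 111*(6 + 7*46656)))*(-21073) = (1697 + (-17/5 + 111*(6 + 326592)))*(-21073) = (1697 + (-17/5 + 111*326598))*(-21073) = (1697 + (-17/5 + 36252378))*(-21073) = (1697 + 181261873/5)*(-21073) = (181270358/5)*(-21073) = -3819910254134/5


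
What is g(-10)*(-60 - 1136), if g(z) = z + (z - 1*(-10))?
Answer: 11960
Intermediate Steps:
g(z) = 10 + 2*z (g(z) = z + (z + 10) = z + (10 + z) = 10 + 2*z)
g(-10)*(-60 - 1136) = (10 + 2*(-10))*(-60 - 1136) = (10 - 20)*(-1196) = -10*(-1196) = 11960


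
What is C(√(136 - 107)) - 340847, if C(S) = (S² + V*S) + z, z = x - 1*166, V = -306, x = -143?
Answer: -341127 - 306*√29 ≈ -3.4278e+5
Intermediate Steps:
z = -309 (z = -143 - 1*166 = -143 - 166 = -309)
C(S) = -309 + S² - 306*S (C(S) = (S² - 306*S) - 309 = -309 + S² - 306*S)
C(√(136 - 107)) - 340847 = (-309 + (√(136 - 107))² - 306*√(136 - 107)) - 340847 = (-309 + (√29)² - 306*√29) - 340847 = (-309 + 29 - 306*√29) - 340847 = (-280 - 306*√29) - 340847 = -341127 - 306*√29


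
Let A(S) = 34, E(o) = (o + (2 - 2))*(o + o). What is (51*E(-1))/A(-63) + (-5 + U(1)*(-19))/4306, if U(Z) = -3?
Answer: 6485/2153 ≈ 3.0121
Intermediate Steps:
E(o) = 2*o² (E(o) = (o + 0)*(2*o) = o*(2*o) = 2*o²)
(51*E(-1))/A(-63) + (-5 + U(1)*(-19))/4306 = (51*(2*(-1)²))/34 + (-5 - 3*(-19))/4306 = (51*(2*1))*(1/34) + (-5 + 57)*(1/4306) = (51*2)*(1/34) + 52*(1/4306) = 102*(1/34) + 26/2153 = 3 + 26/2153 = 6485/2153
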